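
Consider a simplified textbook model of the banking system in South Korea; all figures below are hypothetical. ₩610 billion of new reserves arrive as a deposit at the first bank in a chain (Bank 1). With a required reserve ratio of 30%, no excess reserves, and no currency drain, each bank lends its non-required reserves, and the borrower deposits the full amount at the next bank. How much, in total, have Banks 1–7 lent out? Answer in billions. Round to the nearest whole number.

Bank i lends (1 − rr)^i of the original deposit: Bank 1 lends 610·0.7000 = 427.0000, Bank 2 lends 610·0.7000² = 298.9000, and so on.
Summing a geometric series: total = 610·[0.7000·(1 − 0.7000^7) / (1 − 0.7000)] ≈ 1306.1157 billion.

₩1306 billion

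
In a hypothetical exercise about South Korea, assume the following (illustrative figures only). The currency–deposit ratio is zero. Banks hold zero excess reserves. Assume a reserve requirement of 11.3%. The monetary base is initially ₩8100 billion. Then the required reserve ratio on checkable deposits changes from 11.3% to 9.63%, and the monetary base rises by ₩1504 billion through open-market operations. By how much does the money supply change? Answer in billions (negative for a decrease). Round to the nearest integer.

₩28049 billion

Before: m₁ = 1 / (0.113) ≈ 8.84956, MB₁ = 8100, so M₁ = 8.84956 × 8100 = 71681.436 billion.
After: m₂ = 1 / (0.0963) ≈ 10.38422, MB₂ = 8100 + 1504 = 9604, so M₂ = 10.38422 × 9604 ≈ 99730.0489 billion.
ΔM = M₂ − M₁ = 99730.0489 − 71681.436 = 28048.6129 billion.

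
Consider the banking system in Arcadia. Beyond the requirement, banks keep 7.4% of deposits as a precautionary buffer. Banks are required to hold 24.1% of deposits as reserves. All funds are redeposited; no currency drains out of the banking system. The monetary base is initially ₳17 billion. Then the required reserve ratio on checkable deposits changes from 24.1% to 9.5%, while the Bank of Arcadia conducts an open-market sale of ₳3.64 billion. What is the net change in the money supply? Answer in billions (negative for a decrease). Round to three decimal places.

₳25.085 billion

Before: m₁ = 1 / (0.241 + 0.074) ≈ 3.174603, MB₁ = 17, so M₁ = 3.174603 × 17 ≈ 53.9683 billion.
After: m₂ = 1 / (0.095 + 0.074) ≈ 5.917160, MB₂ = 17 − 3.64 = 13.36, so M₂ = 5.917160 × 13.36 ≈ 79.0533 billion.
ΔM = M₂ − M₁ = 79.0533 − 53.9683 = 25.085 billion.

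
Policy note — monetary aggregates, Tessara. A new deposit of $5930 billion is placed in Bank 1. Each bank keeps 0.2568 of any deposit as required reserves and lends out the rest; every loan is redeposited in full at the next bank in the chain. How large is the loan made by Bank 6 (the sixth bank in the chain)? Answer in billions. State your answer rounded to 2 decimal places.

$999.28 billion

Each bank lends a fraction (1 − rr) = 0.7432 of the deposit it receives, so Bank 6 receives 5930·0.7432^5 and lends 5930·0.7432^6 ≈ 999.2839 billion.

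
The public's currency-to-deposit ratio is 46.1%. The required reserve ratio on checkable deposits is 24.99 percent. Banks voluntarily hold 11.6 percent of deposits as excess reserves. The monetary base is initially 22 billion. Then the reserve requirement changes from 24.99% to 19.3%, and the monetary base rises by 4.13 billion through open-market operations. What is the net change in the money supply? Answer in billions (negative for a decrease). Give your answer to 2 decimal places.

10.71 billion

Before: m₁ = (1 + 0.461) / (0.2499 + 0.116 + 0.461) ≈ 1.76684, MB₁ = 22, so M₁ = 1.76684 × 22 ≈ 38.8705 billion.
After: m₂ = (1 + 0.461) / (0.193 + 0.116 + 0.461) ≈ 1.89740, MB₂ = 22 + 4.13 = 26.13, so M₂ = 1.89740 × 26.13 ≈ 49.5791 billion.
ΔM = M₂ − M₁ = 49.5791 − 38.8705 = 10.7086 billion.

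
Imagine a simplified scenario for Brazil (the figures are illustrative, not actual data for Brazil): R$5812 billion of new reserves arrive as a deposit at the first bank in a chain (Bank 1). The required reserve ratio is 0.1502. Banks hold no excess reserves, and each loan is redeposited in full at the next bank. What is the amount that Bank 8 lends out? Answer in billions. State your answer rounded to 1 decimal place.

Each bank lends a fraction (1 − rr) = 0.8498 of the deposit it receives, so Bank 8 receives 5812·0.8498^7 and lends 5812·0.8498^8 ≈ 1580.7363 billion.

R$1580.7 billion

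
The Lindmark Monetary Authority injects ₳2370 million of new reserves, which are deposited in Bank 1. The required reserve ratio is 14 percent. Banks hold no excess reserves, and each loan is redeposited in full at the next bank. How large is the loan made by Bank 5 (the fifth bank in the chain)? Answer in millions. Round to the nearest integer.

Each bank lends a fraction (1 − rr) = 0.8600 of the deposit it receives, so Bank 5 receives 2370·0.8600^4 and lends 2370·0.8600^5 ≈ 1114.9120 million.

₳1115 million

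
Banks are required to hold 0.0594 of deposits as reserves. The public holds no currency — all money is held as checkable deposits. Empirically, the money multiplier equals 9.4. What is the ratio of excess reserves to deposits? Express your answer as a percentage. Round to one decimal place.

Using m = 9.4. Since m = (1 + c)/(c + rr + e), the denominator satisfies c + rr + e = (1 + c)/m = (1 + 0) / 9.4 ≈ 0.106383.
With c = 0 and rr = 0.0594, the ratio of excess reserves to deposits is 0.106383 − 0 − 0.0594 = 0.046983.

4.7%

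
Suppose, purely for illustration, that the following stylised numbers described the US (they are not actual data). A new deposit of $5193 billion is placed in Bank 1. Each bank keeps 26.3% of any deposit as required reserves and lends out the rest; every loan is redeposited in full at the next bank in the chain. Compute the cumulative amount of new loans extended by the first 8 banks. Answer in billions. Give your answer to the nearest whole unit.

Bank i lends (1 − rr)^i of the original deposit: Bank 1 lends 5193·0.7370 = 3827.2410, Bank 2 lends 5193·0.7370² ≈ 2820.6766, and so on.
Summing a geometric series: total = 5193·[0.7370·(1 − 0.7370^8) / (1 − 0.7370)] ≈ 13285.5582 billion.

$13286 billion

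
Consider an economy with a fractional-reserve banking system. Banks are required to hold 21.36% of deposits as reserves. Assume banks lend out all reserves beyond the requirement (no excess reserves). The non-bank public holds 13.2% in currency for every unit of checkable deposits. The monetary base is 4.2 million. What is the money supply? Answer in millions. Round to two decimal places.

The money multiplier is m = (1 + c) / (rr + c) = (1 + 0.132) / (0.2136 + 0.132) ≈ 3.2755.
So M = m × MB = 3.2755 × 4.2 = 13.7571 million.

13.76 million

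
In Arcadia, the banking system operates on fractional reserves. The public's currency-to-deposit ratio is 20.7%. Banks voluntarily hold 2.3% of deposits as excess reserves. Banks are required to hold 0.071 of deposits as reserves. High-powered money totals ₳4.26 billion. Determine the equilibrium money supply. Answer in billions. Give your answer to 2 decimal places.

₳17.08 billion

The money multiplier is m = (1 + c) / (rr + e + c) = (1 + 0.207) / (0.071 + 0.023 + 0.207) ≈ 4.01.
So M = m × MB = 4.01 × 4.26 = 17.0826 billion.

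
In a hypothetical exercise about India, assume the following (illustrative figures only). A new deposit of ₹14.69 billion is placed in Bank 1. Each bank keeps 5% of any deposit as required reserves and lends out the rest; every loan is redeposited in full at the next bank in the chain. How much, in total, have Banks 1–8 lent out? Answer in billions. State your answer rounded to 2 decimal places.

Bank i lends (1 − rr)^i of the original deposit: Bank 1 lends 14.69·0.9500 = 13.9555, Bank 2 lends 14.69·0.9500² ≈ 13.2577, and so on.
Summing a geometric series: total = 14.69·[0.9500·(1 − 0.9500^8) / (1 − 0.9500)] ≈ 93.9427 billion.

₹93.94 billion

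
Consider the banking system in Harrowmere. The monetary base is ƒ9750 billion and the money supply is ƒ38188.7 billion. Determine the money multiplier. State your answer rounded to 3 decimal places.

The money multiplier is m = M / MB = 38188.7 / 9750 ≈ 3.91679.

3.917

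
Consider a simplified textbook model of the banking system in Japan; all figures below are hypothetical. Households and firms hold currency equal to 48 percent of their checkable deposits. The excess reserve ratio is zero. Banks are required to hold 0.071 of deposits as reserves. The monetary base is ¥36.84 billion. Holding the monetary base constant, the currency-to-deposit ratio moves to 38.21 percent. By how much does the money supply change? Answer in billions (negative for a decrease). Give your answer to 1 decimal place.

¥13.4 billion

Initially m₁ = (1 + 0.48) / (0.071 + 0.48) ≈ 2.6860, so M₁ = 2.6860 × 36.84 ≈ 98.9522 billion.
After the change m₂ = (1 + 0.3821) / (0.071 + 0.3821) ≈ 3.0503, so M₂ = 3.0503 × 36.84 ≈ 112.3731 billion.
ΔM = M₂ − M₁ = 112.3731 − 98.9522 = 13.4209 billion.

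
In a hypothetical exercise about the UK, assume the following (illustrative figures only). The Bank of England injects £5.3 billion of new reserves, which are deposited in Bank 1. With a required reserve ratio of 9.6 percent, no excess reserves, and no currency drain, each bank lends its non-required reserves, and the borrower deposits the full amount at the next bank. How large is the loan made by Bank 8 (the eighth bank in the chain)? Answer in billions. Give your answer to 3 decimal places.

Each bank lends a fraction (1 − rr) = 0.9040 of the deposit it receives, so Bank 8 receives 5.3·0.9040^7 and lends 5.3·0.9040^8 ≈ 2.3639 billion.

£2.364 billion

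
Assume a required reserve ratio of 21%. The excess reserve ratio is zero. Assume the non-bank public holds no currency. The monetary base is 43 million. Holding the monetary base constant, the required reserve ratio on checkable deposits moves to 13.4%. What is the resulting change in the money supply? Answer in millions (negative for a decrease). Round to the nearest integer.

116 million

Initially m₁ = 1 / (0.21) ≈ 4.7619, so M₁ = 4.7619 × 43 = 204.7617 million.
After the change m₂ = 1 / (0.134) ≈ 7.4627, so M₂ = 7.4627 × 43 = 320.8961 million.
ΔM = M₂ − M₁ = 320.8961 − 204.7617 = 116.1344 million.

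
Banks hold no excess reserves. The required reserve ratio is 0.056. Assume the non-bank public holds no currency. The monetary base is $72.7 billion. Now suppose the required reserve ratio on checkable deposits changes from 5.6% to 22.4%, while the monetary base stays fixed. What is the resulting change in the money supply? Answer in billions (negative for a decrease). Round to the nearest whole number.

Initially m₁ = 1 / (0.056) ≈ 17.8571, so M₁ = 17.8571 × 72.7 ≈ 1298.2112 billion.
After the change m₂ = 1 / (0.224) ≈ 4.4643, so M₂ = 4.4643 × 72.7 ≈ 324.5546 billion.
ΔM = M₂ − M₁ = 324.5546 − 1298.2112 = -973.6566 billion.

-974 billion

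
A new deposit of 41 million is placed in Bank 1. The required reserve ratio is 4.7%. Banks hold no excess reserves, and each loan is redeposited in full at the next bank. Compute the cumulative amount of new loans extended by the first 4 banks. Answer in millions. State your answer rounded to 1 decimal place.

Bank i lends (1 − rr)^i of the original deposit: Bank 1 lends 41·0.9530 = 39.0730, Bank 2 lends 41·0.9530² ≈ 37.2366, and so on.
Summing a geometric series: total = 41·[0.9530·(1 − 0.9530^4) / (1 − 0.9530)] ≈ 145.6146 million.

145.6 million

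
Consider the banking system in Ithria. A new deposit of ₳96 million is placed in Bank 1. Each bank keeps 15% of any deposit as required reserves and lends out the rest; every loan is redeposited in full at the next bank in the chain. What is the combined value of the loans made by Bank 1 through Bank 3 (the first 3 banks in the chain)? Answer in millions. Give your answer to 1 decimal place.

Bank i lends (1 − rr)^i of the original deposit: Bank 1 lends 96·0.8500 = 81.6000, Bank 2 lends 96·0.8500² = 69.3600, and so on.
Summing a geometric series: total = 96·[0.8500·(1 − 0.8500^3) / (1 − 0.8500)] = 209.9160 million.

₳209.9 million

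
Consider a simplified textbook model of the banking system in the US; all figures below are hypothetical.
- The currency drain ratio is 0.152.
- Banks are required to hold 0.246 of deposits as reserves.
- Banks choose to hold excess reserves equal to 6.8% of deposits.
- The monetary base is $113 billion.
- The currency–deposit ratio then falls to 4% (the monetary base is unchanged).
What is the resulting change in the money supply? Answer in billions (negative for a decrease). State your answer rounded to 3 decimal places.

Initially m₁ = (1 + 0.152) / (0.246 + 0.068 + 0.152) ≈ 2.4721030, so M₁ = 2.4721030 × 113 ≈ 279.3476 billion.
After the change m₂ = (1 + 0.04) / (0.246 + 0.068 + 0.04) ≈ 2.9378531, so M₂ = 2.9378531 × 113 ≈ 331.9774 billion.
ΔM = M₂ − M₁ = 331.9774 − 279.3476 = 52.6298 billion.

$52.630 billion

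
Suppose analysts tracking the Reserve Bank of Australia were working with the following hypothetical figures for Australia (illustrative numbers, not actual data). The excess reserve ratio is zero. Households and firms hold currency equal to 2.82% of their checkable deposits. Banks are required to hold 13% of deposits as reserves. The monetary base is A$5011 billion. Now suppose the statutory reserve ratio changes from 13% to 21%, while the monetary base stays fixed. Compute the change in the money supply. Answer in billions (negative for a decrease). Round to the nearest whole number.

Initially m₁ = (1 + 0.0282) / (0.13 + 0.0282) ≈ 6.49937, so M₁ = 6.49937 × 5011 ≈ 32568.3431 billion.
After the change m₂ = (1 + 0.0282) / (0.21 + 0.0282) ≈ 4.31654, so M₂ = 4.31654 × 5011 ≈ 21630.1819 billion.
ΔM = M₂ − M₁ = 21630.1819 − 32568.3431 = -10938.1612 billion.

-10938 billion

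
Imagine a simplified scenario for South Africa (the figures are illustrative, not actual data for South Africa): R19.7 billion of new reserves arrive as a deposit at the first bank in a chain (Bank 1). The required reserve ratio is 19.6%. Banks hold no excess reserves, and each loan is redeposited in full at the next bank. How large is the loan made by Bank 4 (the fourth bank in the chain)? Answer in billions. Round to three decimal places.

R8.232 billion

Each bank lends a fraction (1 − rr) = 0.8040 of the deposit it receives, so Bank 4 receives 19.7·0.8040^3 and lends 19.7·0.8040^4 ≈ 8.2317 billion.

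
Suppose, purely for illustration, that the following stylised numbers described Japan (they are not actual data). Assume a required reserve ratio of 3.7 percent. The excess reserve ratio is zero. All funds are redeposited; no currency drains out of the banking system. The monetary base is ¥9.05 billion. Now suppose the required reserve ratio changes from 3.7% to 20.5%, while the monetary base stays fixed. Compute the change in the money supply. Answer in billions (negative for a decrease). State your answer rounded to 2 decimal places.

Initially m₁ = 1 / (0.037) ≈ 27.0270, so M₁ = 27.0270 × 9.05 ≈ 244.5944 billion.
After the change m₂ = 1 / (0.205) ≈ 4.8780, so M₂ = 4.8780 × 9.05 = 44.1459 billion.
ΔM = M₂ − M₁ = 44.1459 − 244.5944 = -200.4485 billion.

-200.45 billion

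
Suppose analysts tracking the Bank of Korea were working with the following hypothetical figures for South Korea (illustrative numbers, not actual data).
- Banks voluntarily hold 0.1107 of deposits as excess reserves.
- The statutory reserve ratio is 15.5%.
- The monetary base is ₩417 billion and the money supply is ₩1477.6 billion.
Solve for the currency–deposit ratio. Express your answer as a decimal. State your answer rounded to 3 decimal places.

0.023

Using m = M/MB = 1477.6/417 ≈ 3.543405. From m = (1 + c)/(c + rr + e), rearranging gives 1 + c = m·(c + rr + e), so c·(1 − m) = m·(rr + e) − 1.
Hence c = [m·(rr + e) − 1]/(1 − m) = [3.543405 × (0.155 + 0.1107) − 1] / (1 − 3.543405) ≈ 0.023007.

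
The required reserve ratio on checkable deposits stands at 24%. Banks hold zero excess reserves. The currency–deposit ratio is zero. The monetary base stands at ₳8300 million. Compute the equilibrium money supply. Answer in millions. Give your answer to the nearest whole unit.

With no currency drain or excess reserves, the money multiplier is m = 1/rr = 1/0.24 ≈ 4.16667.
Money supply M = m × MB = 4.16667 × 8300 = 34583.361 million.

₳34583 million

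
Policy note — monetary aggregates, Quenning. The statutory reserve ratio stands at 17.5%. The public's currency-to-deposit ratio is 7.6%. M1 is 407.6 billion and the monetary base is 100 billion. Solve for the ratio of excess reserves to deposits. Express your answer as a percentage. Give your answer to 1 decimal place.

1.3%

Using m = M/MB = 407.6/100 = 4.076000. Since m = (1 + c)/(c + rr + e), the denominator satisfies c + rr + e = (1 + c)/m = (1 + 0.076) / 4.076000 ≈ 0.263984.
With c = 0.076 and rr = 0.175, the ratio of excess reserves to deposits is 0.263984 − 0.076 − 0.175 = 0.012984.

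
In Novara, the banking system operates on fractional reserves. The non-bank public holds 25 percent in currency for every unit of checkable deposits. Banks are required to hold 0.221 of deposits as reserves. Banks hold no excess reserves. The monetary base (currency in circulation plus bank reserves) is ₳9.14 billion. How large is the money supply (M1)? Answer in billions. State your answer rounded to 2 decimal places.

The money multiplier is m = (1 + c) / (rr + c) = (1 + 0.25) / (0.221 + 0.25) ≈ 2.6539.
So M = m × MB = 2.6539 × 9.14 ≈ 24.2566 billion.

₳24.26 billion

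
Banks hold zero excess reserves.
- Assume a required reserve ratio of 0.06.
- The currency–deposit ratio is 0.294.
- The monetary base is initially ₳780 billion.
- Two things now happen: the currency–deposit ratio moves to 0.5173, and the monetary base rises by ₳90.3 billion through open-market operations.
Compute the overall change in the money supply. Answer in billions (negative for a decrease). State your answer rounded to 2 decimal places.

-563.80 billion

Before: m₁ = (1 + 0.294) / (0.06 + 0.294) ≈ 3.655367, MB₁ = 780, so M₁ = 3.655367 × 780 ≈ 2851.1863 billion.
After: m₂ = (1 + 0.5173) / (0.06 + 0.5173) ≈ 2.628270, MB₂ = 780 + 90.3 = 870.3, so M₂ = 2.628270 × 870.3 ≈ 2287.3834 billion.
ΔM = M₂ − M₁ = 2287.3834 − 2851.1863 = -563.8029 billion.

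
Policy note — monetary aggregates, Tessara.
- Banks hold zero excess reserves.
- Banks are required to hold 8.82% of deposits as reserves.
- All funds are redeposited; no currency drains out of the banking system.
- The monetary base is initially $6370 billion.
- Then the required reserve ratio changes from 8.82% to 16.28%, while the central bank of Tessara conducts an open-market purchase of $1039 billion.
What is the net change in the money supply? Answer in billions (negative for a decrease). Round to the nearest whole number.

-26712 billion

Before: m₁ = 1 / (0.0882) ≈ 11.33787, MB₁ = 6370, so M₁ = 11.33787 × 6370 = 72222.2319 billion.
After: m₂ = 1 / (0.1628) ≈ 6.14251, MB₂ = 6370 + 1039 = 7409, so M₂ = 6.14251 × 7409 ≈ 45509.8566 billion.
ΔM = M₂ − M₁ = 45509.8566 − 72222.2319 = -26712.3753 billion.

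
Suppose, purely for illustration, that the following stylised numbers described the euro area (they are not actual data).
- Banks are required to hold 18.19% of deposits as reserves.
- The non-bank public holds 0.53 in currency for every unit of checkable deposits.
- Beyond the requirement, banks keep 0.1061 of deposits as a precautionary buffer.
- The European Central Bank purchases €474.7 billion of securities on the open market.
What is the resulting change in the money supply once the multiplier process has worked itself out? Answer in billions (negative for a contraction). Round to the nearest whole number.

The money multiplier is m = (1 + c) / (rr + e + c) = (1 + 0.53) / (0.1819 + 0.1061 + 0.53) ≈ 1.8704.
The purchase adds 474.7 billion of base, so ΔM = m × ΔMB = 1.8704 × (+474.7) ≈ 887.8789 billion.

€888 billion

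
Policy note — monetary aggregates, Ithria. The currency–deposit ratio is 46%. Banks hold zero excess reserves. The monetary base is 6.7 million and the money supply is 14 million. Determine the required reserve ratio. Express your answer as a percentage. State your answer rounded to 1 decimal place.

Using m = M/MB = 14/6.7 ≈ 2.089552. Since m = (1 + c)/(c + rr + e), the denominator satisfies c + rr + e = (1 + c)/m = (1 + 0.46) / 2.089552 ≈ 0.698714.
With c = 0.46 and e = 0, the required reserve ratio is 0.698714 − 0.46 − 0 = 0.238714.

23.9%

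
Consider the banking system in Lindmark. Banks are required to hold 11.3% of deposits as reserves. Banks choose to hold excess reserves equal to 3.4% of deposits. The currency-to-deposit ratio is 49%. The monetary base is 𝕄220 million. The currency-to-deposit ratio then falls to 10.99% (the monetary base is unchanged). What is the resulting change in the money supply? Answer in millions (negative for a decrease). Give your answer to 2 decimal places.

𝕄435.88 million

Initially m₁ = (1 + 0.49) / (0.113 + 0.034 + 0.49) ≈ 2.339089, so M₁ = 2.339089 × 220 ≈ 514.5996 million.
After the change m₂ = (1 + 0.1099) / (0.113 + 0.034 + 0.1099) ≈ 4.320358, so M₂ = 4.320358 × 220 ≈ 950.4788 million.
ΔM = M₂ − M₁ = 950.4788 − 514.5996 = 435.8792 million.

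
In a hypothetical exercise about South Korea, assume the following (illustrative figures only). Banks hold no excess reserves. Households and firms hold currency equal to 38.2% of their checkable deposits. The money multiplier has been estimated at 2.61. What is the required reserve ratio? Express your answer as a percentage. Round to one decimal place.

14.8%

Using m = 2.61. Since m = (1 + c)/(c + rr + e), the denominator satisfies c + rr + e = (1 + c)/m = (1 + 0.382) / 2.61 ≈ 0.529502.
With c = 0.382 and e = 0, the required reserve ratio is 0.529502 − 0.382 − 0 = 0.147502.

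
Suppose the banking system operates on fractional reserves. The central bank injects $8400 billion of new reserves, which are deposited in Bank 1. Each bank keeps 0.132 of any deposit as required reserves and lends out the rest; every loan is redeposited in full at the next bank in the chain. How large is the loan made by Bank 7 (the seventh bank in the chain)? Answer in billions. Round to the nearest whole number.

$3118 billion

Each bank lends a fraction (1 − rr) = 0.8680 of the deposit it receives, so Bank 7 receives 8400·0.8680^6 and lends 8400·0.8680^7 ≈ 3118.2962 billion.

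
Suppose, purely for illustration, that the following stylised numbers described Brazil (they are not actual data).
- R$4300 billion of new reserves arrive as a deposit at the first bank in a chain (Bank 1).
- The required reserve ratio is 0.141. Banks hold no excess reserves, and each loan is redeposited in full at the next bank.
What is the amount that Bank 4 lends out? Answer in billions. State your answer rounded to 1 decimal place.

R$2341.2 billion

Each bank lends a fraction (1 − rr) = 0.8590 of the deposit it receives, so Bank 4 receives 4300·0.8590^3 and lends 4300·0.8590^4 ≈ 2341.2140 billion.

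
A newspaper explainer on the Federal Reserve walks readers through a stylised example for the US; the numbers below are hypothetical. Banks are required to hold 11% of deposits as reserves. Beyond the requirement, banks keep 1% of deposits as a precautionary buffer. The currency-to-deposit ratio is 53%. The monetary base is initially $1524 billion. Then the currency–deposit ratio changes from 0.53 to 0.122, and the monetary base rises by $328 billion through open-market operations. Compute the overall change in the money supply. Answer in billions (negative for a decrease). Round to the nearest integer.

$4999 billion

Before: m₁ = (1 + 0.53) / (0.11 + 0.01 + 0.53) ≈ 2.35385, MB₁ = 1524, so M₁ = 2.35385 × 1524 = 3587.2674 billion.
After: m₂ = (1 + 0.122) / (0.11 + 0.01 + 0.122) ≈ 4.63636, MB₂ = 1524 + 328 = 1852, so M₂ = 4.63636 × 1852 ≈ 8586.5387 billion.
ΔM = M₂ − M₁ = 8586.5387 − 3587.2674 = 4999.2713 billion.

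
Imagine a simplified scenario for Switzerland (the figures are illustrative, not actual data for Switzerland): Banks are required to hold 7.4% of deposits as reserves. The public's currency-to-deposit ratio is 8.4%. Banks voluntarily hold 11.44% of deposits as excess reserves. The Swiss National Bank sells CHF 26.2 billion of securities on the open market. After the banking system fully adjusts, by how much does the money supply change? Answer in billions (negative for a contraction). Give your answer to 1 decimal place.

-104.3 billion

The money multiplier is m = (1 + c) / (rr + e + c) = (1 + 0.084) / (0.074 + 0.1144 + 0.084) ≈ 3.9794.
The sale removes 26.2 billion of base, so ΔM = m × ΔMB = 3.9794 × (−26.2) ≈ -104.2603 billion.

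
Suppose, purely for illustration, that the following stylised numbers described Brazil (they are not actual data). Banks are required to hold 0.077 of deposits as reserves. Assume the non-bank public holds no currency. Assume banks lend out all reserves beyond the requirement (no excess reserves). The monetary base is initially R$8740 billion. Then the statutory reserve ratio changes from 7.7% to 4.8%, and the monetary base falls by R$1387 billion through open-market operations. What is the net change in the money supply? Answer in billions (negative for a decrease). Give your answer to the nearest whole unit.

Before: m₁ = 1 / (0.077) ≈ 12.98701, MB₁ = 8740, so M₁ = 12.98701 × 8740 = 113506.4674 billion.
After: m₂ = 1 / (0.048) ≈ 20.83333, MB₂ = 8740 − 1387 = 7353, so M₂ = 20.83333 × 7353 ≈ 153187.4755 billion.
ΔM = M₂ − M₁ = 153187.4755 − 113506.4674 = 39681.0081 billion.

R$39681 billion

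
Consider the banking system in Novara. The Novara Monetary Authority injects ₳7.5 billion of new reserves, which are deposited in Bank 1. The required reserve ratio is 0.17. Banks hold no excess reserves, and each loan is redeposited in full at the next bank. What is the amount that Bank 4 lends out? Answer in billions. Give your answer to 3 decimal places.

₳3.559 billion

Each bank lends a fraction (1 − rr) = 0.8300 of the deposit it receives, so Bank 4 receives 7.5·0.8300^3 and lends 7.5·0.8300^4 ≈ 3.5594 billion.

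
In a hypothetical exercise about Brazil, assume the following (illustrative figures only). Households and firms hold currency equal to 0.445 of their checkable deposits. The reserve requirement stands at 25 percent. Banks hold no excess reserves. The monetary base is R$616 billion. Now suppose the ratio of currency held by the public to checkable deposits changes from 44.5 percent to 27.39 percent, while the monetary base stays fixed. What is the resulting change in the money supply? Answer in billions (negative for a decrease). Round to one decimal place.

Initially m₁ = (1 + 0.445) / (0.25 + 0.445) ≈ 2.07914, so M₁ = 2.07914 × 616 ≈ 1280.7502 billion.
After the change m₂ = (1 + 0.2739) / (0.25 + 0.2739) ≈ 2.43157, so M₂ = 2.43157 × 616 ≈ 1497.8471 billion.
ΔM = M₂ − M₁ = 1497.8471 − 1280.7502 = 217.0969 billion.

R$217.1 billion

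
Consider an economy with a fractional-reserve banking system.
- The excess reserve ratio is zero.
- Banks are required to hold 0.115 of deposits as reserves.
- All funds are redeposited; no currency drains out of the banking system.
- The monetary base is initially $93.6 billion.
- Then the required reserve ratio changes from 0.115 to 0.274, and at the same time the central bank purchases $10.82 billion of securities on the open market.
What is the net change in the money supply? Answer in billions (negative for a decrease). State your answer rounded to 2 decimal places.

-432.82 billion

Before: m₁ = 1 / (0.115) ≈ 8.695652, MB₁ = 93.6, so M₁ = 8.695652 × 93.6 ≈ 813.913 billion.
After: m₂ = 1 / (0.274) ≈ 3.649635, MB₂ = 93.6 + 10.82 = 104.42, so M₂ = 3.649635 × 104.42 ≈ 381.0949 billion.
ΔM = M₂ − M₁ = 381.0949 − 813.913 = -432.8181 billion.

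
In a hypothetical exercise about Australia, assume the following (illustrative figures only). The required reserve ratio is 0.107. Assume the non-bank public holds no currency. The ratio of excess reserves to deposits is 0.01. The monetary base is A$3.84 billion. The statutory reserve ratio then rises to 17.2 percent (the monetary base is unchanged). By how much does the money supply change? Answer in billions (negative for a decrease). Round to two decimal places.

-11.72 billion

Initially m₁ = 1 / (0.107 + 0.01) ≈ 8.5470, so M₁ = 8.5470 × 3.84 ≈ 32.8205 billion.
After the change m₂ = 1 / (0.172 + 0.01) ≈ 5.4945, so M₂ = 5.4945 × 3.84 ≈ 21.0989 billion.
ΔM = M₂ − M₁ = 21.0989 − 32.8205 = -11.7216 billion.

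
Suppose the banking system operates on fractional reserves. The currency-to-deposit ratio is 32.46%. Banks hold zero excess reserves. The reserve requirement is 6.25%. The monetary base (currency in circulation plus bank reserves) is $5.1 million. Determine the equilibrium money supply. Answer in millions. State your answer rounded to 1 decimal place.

The money multiplier is m = (1 + c) / (rr + c) = (1 + 0.3246) / (0.0625 + 0.3246) ≈ 3.4219.
So M = m × MB = 3.4219 × 5.1 ≈ 17.4517 million.

$17.5 million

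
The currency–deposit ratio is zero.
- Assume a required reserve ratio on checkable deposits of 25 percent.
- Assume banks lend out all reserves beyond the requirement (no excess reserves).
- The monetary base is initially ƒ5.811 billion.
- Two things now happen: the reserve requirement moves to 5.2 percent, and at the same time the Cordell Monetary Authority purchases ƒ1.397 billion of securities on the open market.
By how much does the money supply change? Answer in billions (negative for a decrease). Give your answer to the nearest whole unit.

Before: m₁ = 1 / (0.25) = 4, MB₁ = 5.811, so M₁ = 4 × 5.811 = 23.244 billion.
After: m₂ = 1 / (0.052) ≈ 19.2308, MB₂ = 5.811 + 1.397 = 7.208, so M₂ = 19.2308 × 7.208 ≈ 138.6156 billion.
ΔM = M₂ − M₁ = 138.6156 − 23.244 = 115.3716 billion.

ƒ115 billion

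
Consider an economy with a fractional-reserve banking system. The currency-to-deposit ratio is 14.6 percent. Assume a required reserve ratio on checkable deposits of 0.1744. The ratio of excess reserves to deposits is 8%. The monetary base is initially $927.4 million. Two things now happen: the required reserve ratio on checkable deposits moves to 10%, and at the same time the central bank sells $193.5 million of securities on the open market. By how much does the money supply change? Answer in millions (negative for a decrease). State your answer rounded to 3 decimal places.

-74.441 million

Before: m₁ = (1 + 0.146) / (0.1744 + 0.08 + 0.146) ≈ 2.8621379, MB₁ = 927.4, so M₁ = 2.8621379 × 927.4 ≈ 2654.3467 million.
After: m₂ = (1 + 0.146) / (0.1 + 0.08 + 0.146) ≈ 3.5153374, MB₂ = 927.4 − 193.5 = 733.9, so M₂ = 3.5153374 × 733.9 ≈ 2579.9061 million.
ΔM = M₂ − M₁ = 2579.9061 − 2654.3467 = -74.4406 million.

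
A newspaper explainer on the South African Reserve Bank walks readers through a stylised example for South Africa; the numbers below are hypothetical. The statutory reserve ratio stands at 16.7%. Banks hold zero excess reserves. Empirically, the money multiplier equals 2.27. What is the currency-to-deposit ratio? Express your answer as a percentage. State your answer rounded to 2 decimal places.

Using m = 2.27. From m = (1 + c)/(c + rr + e), rearranging gives 1 + c = m·(c + rr + e), so c·(1 − m) = m·(rr + e) − 1.
Hence c = [m·(rr + e) − 1]/(1 − m) = [2.27 × (0.167 + 0) − 1] / (1 − 2.27) ≈ 0.488906.

48.89%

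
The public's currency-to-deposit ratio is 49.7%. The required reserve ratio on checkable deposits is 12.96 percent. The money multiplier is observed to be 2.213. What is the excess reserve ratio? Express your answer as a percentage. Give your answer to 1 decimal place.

5.0%

Using m = 2.213. Since m = (1 + c)/(c + rr + e), the denominator satisfies c + rr + e = (1 + c)/m = (1 + 0.497) / 2.213 ≈ 0.676457.
With c = 0.497 and rr = 0.1296, the excess reserve ratio is 0.676457 − 0.497 − 0.1296 = 0.049857.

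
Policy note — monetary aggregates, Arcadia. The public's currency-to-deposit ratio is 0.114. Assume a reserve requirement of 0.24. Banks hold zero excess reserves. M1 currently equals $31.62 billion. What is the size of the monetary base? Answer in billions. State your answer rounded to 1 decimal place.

The money multiplier is m = (1 + c) / (rr + c) = (1 + 0.114) / (0.24 + 0.114) ≈ 3.1469.
MB = M / m = 31.62 / 3.1469 ≈ 10.048 billion.

$10.0 billion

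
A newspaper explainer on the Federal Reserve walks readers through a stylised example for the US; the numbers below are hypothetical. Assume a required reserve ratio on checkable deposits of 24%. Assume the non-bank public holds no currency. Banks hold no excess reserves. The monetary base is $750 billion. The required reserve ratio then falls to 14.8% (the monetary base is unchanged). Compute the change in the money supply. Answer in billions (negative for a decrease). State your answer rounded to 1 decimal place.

Initially m₁ = 1 / (0.24) ≈ 4.16667, so M₁ = 4.16667 × 750 = 3125.0025 billion.
After the change m₂ = 1 / (0.148) ≈ 6.75676, so M₂ = 6.75676 × 750 = 5067.57 billion.
ΔM = M₂ − M₁ = 5067.57 − 3125.0025 = 1942.5675 billion.

$1942.6 billion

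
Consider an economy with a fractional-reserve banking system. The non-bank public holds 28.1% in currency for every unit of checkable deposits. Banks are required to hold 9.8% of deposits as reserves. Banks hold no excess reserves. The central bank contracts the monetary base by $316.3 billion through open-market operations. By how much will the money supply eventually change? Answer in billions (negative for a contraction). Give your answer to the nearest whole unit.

The money multiplier is m = (1 + c) / (rr + c) = (1 + 0.281) / (0.098 + 0.281) ≈ 3.3799.
The sale removes 316.3 billion of base, so ΔM = m × ΔMB = 3.3799 × (−316.3) ≈ -1069.0624 billion.

-1069 billion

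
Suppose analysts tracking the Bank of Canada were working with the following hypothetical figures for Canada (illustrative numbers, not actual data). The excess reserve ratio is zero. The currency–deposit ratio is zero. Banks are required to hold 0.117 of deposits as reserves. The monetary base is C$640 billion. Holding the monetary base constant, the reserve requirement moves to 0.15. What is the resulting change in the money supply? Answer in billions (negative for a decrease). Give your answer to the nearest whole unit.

Initially m₁ = 1 / (0.117) ≈ 8.5470, so M₁ = 8.5470 × 640 = 5470.08 billion.
After the change m₂ = 1 / (0.15) ≈ 6.6667, so M₂ = 6.6667 × 640 = 4266.688 billion.
ΔM = M₂ − M₁ = 4266.688 − 5470.08 = -1203.392 billion.

-1203 billion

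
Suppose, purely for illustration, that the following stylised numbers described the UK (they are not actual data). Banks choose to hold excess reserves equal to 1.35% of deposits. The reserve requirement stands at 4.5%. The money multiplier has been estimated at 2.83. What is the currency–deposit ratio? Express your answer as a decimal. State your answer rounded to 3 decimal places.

0.456

Using m = 2.83. From m = (1 + c)/(c + rr + e), rearranging gives 1 + c = m·(c + rr + e), so c·(1 − m) = m·(rr + e) − 1.
Hence c = [m·(rr + e) − 1]/(1 − m) = [2.83 × (0.045 + 0.0135) − 1] / (1 − 2.83) ≈ 0.455981.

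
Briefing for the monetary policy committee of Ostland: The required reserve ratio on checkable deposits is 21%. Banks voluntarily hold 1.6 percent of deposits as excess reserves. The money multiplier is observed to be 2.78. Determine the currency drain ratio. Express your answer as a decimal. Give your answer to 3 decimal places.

0.209

Using m = 2.78. From m = (1 + c)/(c + rr + e), rearranging gives 1 + c = m·(c + rr + e), so c·(1 − m) = m·(rr + e) − 1.
Hence c = [m·(rr + e) − 1]/(1 − m) = [2.78 × (0.21 + 0.016) − 1] / (1 − 2.78) ≈ 0.208831.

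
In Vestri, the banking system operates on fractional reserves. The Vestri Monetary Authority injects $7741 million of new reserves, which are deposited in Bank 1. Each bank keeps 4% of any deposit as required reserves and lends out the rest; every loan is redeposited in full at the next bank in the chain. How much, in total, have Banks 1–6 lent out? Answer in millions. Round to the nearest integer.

Bank i lends (1 − rr)^i of the original deposit: Bank 1 lends 7741·0.9600 = 7431.3600, Bank 2 lends 7741·0.9600² = 7134.1056, and so on.
Summing a geometric series: total = 7741·[0.9600·(1 − 0.9600^6) / (1 − 0.9600)] ≈ 40360.1268 million.

$40360 million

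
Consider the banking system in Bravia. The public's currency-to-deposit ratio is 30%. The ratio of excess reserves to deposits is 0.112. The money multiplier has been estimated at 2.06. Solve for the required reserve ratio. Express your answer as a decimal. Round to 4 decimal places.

0.2191

Using m = 2.06. Since m = (1 + c)/(c + rr + e), the denominator satisfies c + rr + e = (1 + c)/m = (1 + 0.3) / 2.06 ≈ 0.631068.
With c = 0.3 and e = 0.112, the required reserve ratio is 0.631068 − 0.3 − 0.112 = 0.219068.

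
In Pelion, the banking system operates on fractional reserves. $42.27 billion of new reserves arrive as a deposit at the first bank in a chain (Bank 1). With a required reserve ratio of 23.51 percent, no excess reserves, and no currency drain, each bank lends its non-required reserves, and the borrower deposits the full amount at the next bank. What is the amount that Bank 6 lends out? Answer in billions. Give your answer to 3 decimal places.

$8.466 billion

Each bank lends a fraction (1 − rr) = 0.7649 of the deposit it receives, so Bank 6 receives 42.27·0.7649^5 and lends 42.27·0.7649^6 ≈ 8.4656 billion.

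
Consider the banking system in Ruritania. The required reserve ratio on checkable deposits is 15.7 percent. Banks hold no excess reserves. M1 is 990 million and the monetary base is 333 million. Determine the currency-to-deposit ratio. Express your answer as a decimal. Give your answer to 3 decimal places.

0.270

Using m = M/MB = 990/333 ≈ 2.972973. From m = (1 + c)/(c + rr + e), rearranging gives 1 + c = m·(c + rr + e), so c·(1 − m) = m·(rr + e) − 1.
Hence c = [m·(rr + e) − 1]/(1 − m) = [2.972973 × (0.157 + 0) − 1] / (1 − 2.972973) ≈ 0.270274.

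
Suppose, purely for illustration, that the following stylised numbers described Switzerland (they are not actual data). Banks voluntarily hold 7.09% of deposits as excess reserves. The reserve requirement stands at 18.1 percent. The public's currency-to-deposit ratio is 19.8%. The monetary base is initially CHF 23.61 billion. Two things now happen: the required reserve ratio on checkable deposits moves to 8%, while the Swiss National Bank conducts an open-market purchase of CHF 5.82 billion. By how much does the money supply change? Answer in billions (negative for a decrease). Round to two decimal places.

CHF 38.18 billion

Before: m₁ = (1 + 0.198) / (0.181 + 0.0709 + 0.198) ≈ 2.66281, MB₁ = 23.61, so M₁ = 2.66281 × 23.61 ≈ 62.8689 billion.
After: m₂ = (1 + 0.198) / (0.08 + 0.0709 + 0.198) ≈ 3.43365, MB₂ = 23.61 + 5.82 = 29.43, so M₂ = 3.43365 × 29.43 ≈ 101.0523 billion.
ΔM = M₂ − M₁ = 101.0523 − 62.8689 = 38.1834 billion.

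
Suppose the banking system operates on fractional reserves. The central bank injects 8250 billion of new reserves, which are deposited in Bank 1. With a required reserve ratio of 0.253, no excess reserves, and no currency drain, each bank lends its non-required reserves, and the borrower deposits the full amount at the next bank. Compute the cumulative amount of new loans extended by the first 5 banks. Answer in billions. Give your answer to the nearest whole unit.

Bank i lends (1 − rr)^i of the original deposit: Bank 1 lends 8250·0.7470 = 6162.7500, Bank 2 lends 8250·0.7470² ≈ 4603.5742, and so on.
Summing a geometric series: total = 8250·[0.7470·(1 − 0.7470^5) / (1 − 0.7470)] ≈ 18692.9505 billion.

18693 billion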